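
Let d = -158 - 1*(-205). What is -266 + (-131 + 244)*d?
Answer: 5045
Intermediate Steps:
d = 47 (d = -158 + 205 = 47)
-266 + (-131 + 244)*d = -266 + (-131 + 244)*47 = -266 + 113*47 = -266 + 5311 = 5045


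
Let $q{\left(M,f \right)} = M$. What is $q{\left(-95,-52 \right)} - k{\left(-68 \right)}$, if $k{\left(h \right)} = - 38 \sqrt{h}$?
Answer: $-95 + 76 i \sqrt{17} \approx -95.0 + 313.36 i$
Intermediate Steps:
$q{\left(-95,-52 \right)} - k{\left(-68 \right)} = -95 - - 38 \sqrt{-68} = -95 - - 38 \cdot 2 i \sqrt{17} = -95 - - 76 i \sqrt{17} = -95 + 76 i \sqrt{17}$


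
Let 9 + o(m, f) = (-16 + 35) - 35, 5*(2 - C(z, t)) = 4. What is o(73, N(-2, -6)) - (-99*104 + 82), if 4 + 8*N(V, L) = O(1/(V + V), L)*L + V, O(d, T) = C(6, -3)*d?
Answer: 10189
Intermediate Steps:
C(z, t) = 6/5 (C(z, t) = 2 - ⅕*4 = 2 - ⅘ = 6/5)
O(d, T) = 6*d/5
N(V, L) = -½ + V/8 + 3*L/(40*V) (N(V, L) = -½ + ((6/(5*(V + V)))*L + V)/8 = -½ + ((6/(5*((2*V))))*L + V)/8 = -½ + ((6*(1/(2*V))/5)*L + V)/8 = -½ + ((3/(5*V))*L + V)/8 = -½ + (3*L/(5*V) + V)/8 = -½ + (V + 3*L/(5*V))/8 = -½ + (V/8 + 3*L/(40*V)) = -½ + V/8 + 3*L/(40*V))
o(m, f) = -25 (o(m, f) = -9 + ((-16 + 35) - 35) = -9 + (19 - 35) = -9 - 16 = -25)
o(73, N(-2, -6)) - (-99*104 + 82) = -25 - (-99*104 + 82) = -25 - (-10296 + 82) = -25 - 1*(-10214) = -25 + 10214 = 10189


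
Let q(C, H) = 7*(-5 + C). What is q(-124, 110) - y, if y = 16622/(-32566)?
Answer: -14695238/16283 ≈ -902.49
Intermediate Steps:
q(C, H) = -35 + 7*C
y = -8311/16283 (y = 16622*(-1/32566) = -8311/16283 ≈ -0.51041)
q(-124, 110) - y = (-35 + 7*(-124)) - 1*(-8311/16283) = (-35 - 868) + 8311/16283 = -903 + 8311/16283 = -14695238/16283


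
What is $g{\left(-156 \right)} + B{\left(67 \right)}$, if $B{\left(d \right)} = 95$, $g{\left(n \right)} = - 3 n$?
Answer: $563$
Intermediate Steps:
$g{\left(-156 \right)} + B{\left(67 \right)} = \left(-3\right) \left(-156\right) + 95 = 468 + 95 = 563$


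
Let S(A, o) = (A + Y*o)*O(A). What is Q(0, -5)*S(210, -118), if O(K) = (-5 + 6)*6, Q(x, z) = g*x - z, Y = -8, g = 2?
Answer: 34620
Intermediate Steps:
Q(x, z) = -z + 2*x (Q(x, z) = 2*x - z = -z + 2*x)
O(K) = 6 (O(K) = 1*6 = 6)
S(A, o) = -48*o + 6*A (S(A, o) = (A - 8*o)*6 = -48*o + 6*A)
Q(0, -5)*S(210, -118) = (-1*(-5) + 2*0)*(-48*(-118) + 6*210) = (5 + 0)*(5664 + 1260) = 5*6924 = 34620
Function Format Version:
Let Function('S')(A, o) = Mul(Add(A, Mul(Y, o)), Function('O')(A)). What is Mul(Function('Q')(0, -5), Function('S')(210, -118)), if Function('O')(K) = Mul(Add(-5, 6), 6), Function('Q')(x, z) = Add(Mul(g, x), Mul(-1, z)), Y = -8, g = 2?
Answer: 34620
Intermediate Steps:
Function('Q')(x, z) = Add(Mul(-1, z), Mul(2, x)) (Function('Q')(x, z) = Add(Mul(2, x), Mul(-1, z)) = Add(Mul(-1, z), Mul(2, x)))
Function('O')(K) = 6 (Function('O')(K) = Mul(1, 6) = 6)
Function('S')(A, o) = Add(Mul(-48, o), Mul(6, A)) (Function('S')(A, o) = Mul(Add(A, Mul(-8, o)), 6) = Add(Mul(-48, o), Mul(6, A)))
Mul(Function('Q')(0, -5), Function('S')(210, -118)) = Mul(Add(Mul(-1, -5), Mul(2, 0)), Add(Mul(-48, -118), Mul(6, 210))) = Mul(Add(5, 0), Add(5664, 1260)) = Mul(5, 6924) = 34620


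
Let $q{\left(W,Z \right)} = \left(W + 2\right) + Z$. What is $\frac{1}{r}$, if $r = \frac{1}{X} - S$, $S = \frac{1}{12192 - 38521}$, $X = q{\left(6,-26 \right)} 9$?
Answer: $- \frac{4265298}{26167} \approx -163.0$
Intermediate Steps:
$q{\left(W,Z \right)} = 2 + W + Z$ ($q{\left(W,Z \right)} = \left(2 + W\right) + Z = 2 + W + Z$)
$X = -162$ ($X = \left(2 + 6 - 26\right) 9 = \left(-18\right) 9 = -162$)
$S = - \frac{1}{26329}$ ($S = \frac{1}{-26329} = - \frac{1}{26329} \approx -3.7981 \cdot 10^{-5}$)
$r = - \frac{26167}{4265298}$ ($r = \frac{1}{-162} - - \frac{1}{26329} = - \frac{1}{162} + \frac{1}{26329} = - \frac{26167}{4265298} \approx -0.0061349$)
$\frac{1}{r} = \frac{1}{- \frac{26167}{4265298}} = - \frac{4265298}{26167}$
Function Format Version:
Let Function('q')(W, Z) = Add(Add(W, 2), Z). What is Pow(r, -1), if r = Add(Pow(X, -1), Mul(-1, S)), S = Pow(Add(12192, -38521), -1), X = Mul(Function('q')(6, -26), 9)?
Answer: Rational(-4265298, 26167) ≈ -163.00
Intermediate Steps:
Function('q')(W, Z) = Add(2, W, Z) (Function('q')(W, Z) = Add(Add(2, W), Z) = Add(2, W, Z))
X = -162 (X = Mul(Add(2, 6, -26), 9) = Mul(-18, 9) = -162)
S = Rational(-1, 26329) (S = Pow(-26329, -1) = Rational(-1, 26329) ≈ -3.7981e-5)
r = Rational(-26167, 4265298) (r = Add(Pow(-162, -1), Mul(-1, Rational(-1, 26329))) = Add(Rational(-1, 162), Rational(1, 26329)) = Rational(-26167, 4265298) ≈ -0.0061349)
Pow(r, -1) = Pow(Rational(-26167, 4265298), -1) = Rational(-4265298, 26167)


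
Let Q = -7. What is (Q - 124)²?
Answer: 17161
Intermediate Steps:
(Q - 124)² = (-7 - 124)² = (-131)² = 17161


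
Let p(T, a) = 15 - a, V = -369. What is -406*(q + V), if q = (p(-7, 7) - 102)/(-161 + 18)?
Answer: 21385238/143 ≈ 1.4955e+5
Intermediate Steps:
q = 94/143 (q = ((15 - 1*7) - 102)/(-161 + 18) = ((15 - 7) - 102)/(-143) = (8 - 102)*(-1/143) = -94*(-1/143) = 94/143 ≈ 0.65734)
-406*(q + V) = -406*(94/143 - 369) = -406*(-52673/143) = 21385238/143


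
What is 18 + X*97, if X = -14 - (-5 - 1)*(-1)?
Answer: -1922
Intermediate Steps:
X = -20 (X = -14 - (-6)*(-1) = -14 - 1*6 = -14 - 6 = -20)
18 + X*97 = 18 - 20*97 = 18 - 1940 = -1922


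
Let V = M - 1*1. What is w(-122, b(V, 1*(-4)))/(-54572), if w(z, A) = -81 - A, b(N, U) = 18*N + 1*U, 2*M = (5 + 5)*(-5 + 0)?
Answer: -391/54572 ≈ -0.0071648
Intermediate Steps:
M = -25 (M = ((5 + 5)*(-5 + 0))/2 = (10*(-5))/2 = (1/2)*(-50) = -25)
V = -26 (V = -25 - 1*1 = -25 - 1 = -26)
b(N, U) = U + 18*N (b(N, U) = 18*N + U = U + 18*N)
w(-122, b(V, 1*(-4)))/(-54572) = (-81 - (1*(-4) + 18*(-26)))/(-54572) = (-81 - (-4 - 468))*(-1/54572) = (-81 - 1*(-472))*(-1/54572) = (-81 + 472)*(-1/54572) = 391*(-1/54572) = -391/54572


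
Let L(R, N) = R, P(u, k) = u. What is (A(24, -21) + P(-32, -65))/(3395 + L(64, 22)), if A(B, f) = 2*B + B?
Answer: 40/3459 ≈ 0.011564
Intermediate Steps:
A(B, f) = 3*B
(A(24, -21) + P(-32, -65))/(3395 + L(64, 22)) = (3*24 - 32)/(3395 + 64) = (72 - 32)/3459 = 40*(1/3459) = 40/3459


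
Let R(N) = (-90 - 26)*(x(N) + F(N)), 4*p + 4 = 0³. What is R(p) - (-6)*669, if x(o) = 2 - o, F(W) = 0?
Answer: 3666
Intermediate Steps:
p = -1 (p = -1 + (¼)*0³ = -1 + (¼)*0 = -1 + 0 = -1)
R(N) = -232 + 116*N (R(N) = (-90 - 26)*((2 - N) + 0) = -116*(2 - N) = -232 + 116*N)
R(p) - (-6)*669 = (-232 + 116*(-1)) - (-6)*669 = (-232 - 116) - 1*(-4014) = -348 + 4014 = 3666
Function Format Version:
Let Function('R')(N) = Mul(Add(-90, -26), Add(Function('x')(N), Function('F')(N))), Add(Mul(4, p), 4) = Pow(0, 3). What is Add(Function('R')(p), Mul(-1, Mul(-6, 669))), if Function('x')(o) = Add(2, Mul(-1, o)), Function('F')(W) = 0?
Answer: 3666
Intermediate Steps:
p = -1 (p = Add(-1, Mul(Rational(1, 4), Pow(0, 3))) = Add(-1, Mul(Rational(1, 4), 0)) = Add(-1, 0) = -1)
Function('R')(N) = Add(-232, Mul(116, N)) (Function('R')(N) = Mul(Add(-90, -26), Add(Add(2, Mul(-1, N)), 0)) = Mul(-116, Add(2, Mul(-1, N))) = Add(-232, Mul(116, N)))
Add(Function('R')(p), Mul(-1, Mul(-6, 669))) = Add(Add(-232, Mul(116, -1)), Mul(-1, Mul(-6, 669))) = Add(Add(-232, -116), Mul(-1, -4014)) = Add(-348, 4014) = 3666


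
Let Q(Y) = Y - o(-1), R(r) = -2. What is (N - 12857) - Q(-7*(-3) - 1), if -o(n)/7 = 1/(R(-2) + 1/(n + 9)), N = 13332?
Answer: 6881/15 ≈ 458.73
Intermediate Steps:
o(n) = -7/(-2 + 1/(9 + n)) (o(n) = -7/(-2 + 1/(n + 9)) = -7/(-2 + 1/(9 + n)))
Q(Y) = -56/15 + Y (Q(Y) = Y - 7*(9 - 1)/(17 + 2*(-1)) = Y - 7*8/(17 - 2) = Y - 7*8/15 = Y - 1*56/15 = Y - 56/15 = -56/15 + Y)
(N - 12857) - Q(-7*(-3) - 1) = (13332 - 12857) - (-56/15 + (-7*(-3) - 1)) = 475 - (-56/15 + (21 - 1)) = 475 - (-56/15 + 20) = 475 - 1*244/15 = 475 - 244/15 = 6881/15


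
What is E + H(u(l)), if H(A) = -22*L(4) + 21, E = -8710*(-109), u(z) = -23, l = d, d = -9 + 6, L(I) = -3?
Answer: 949477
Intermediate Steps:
d = -3
l = -3
E = 949390
H(A) = 87 (H(A) = -22*(-3) + 21 = 66 + 21 = 87)
E + H(u(l)) = 949390 + 87 = 949477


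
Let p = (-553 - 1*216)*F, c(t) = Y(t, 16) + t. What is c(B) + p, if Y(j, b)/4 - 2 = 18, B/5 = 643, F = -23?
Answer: 20982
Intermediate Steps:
B = 3215 (B = 5*643 = 3215)
Y(j, b) = 80 (Y(j, b) = 8 + 4*18 = 8 + 72 = 80)
c(t) = 80 + t
p = 17687 (p = (-553 - 1*216)*(-23) = (-553 - 216)*(-23) = -769*(-23) = 17687)
c(B) + p = (80 + 3215) + 17687 = 3295 + 17687 = 20982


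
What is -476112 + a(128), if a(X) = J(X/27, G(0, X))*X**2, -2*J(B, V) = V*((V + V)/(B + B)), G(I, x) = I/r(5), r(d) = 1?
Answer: -476112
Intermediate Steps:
G(I, x) = I (G(I, x) = I/1 = I*1 = I)
J(B, V) = -V**2/(2*B) (J(B, V) = -V*(V + V)/(B + B)/2 = -V*(2*V)/((2*B))/2 = -V*(2*V)*(1/(2*B))/2 = -V*V/B/2 = -V**2/(2*B))
a(X) = 0 (a(X) = (-1/2*0**2/X/27)*X**2 = (-1/2*0/X*(1/27))*X**2 = (-1/2*0/X/27)*X**2 = (-1/2*27/X*0)*X**2 = 0*X**2 = 0)
-476112 + a(128) = -476112 + 0 = -476112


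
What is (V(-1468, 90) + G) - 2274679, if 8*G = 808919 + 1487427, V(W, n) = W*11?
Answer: -8015135/4 ≈ -2.0038e+6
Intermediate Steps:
V(W, n) = 11*W
G = 1148173/4 (G = (808919 + 1487427)/8 = (⅛)*2296346 = 1148173/4 ≈ 2.8704e+5)
(V(-1468, 90) + G) - 2274679 = (11*(-1468) + 1148173/4) - 2274679 = (-16148 + 1148173/4) - 2274679 = 1083581/4 - 2274679 = -8015135/4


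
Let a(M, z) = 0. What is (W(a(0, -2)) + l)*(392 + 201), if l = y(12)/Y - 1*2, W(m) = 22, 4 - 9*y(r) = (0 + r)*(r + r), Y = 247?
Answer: 26196368/2223 ≈ 11784.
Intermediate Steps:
y(r) = 4/9 - 2*r²/9 (y(r) = 4/9 - (0 + r)*(r + r)/9 = 4/9 - r*2*r/9 = 4/9 - 2*r²/9)
l = -4730/2223 (l = (4/9 - 2/9*12²)/247 - 1*2 = (4/9 - 2/9*144)*(1/247) - 2 = (4/9 - 32)*(1/247) - 2 = -284/9*1/247 - 2 = -284/2223 - 2 = -4730/2223 ≈ -2.1278)
(W(a(0, -2)) + l)*(392 + 201) = (22 - 4730/2223)*(392 + 201) = (44176/2223)*593 = 26196368/2223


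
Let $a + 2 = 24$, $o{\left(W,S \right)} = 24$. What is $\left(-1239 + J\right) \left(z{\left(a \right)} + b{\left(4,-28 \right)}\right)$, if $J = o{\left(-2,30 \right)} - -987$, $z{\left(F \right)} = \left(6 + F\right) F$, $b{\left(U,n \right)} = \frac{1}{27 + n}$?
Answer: $-140220$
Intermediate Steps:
$a = 22$ ($a = -2 + 24 = 22$)
$z{\left(F \right)} = F \left(6 + F\right)$
$J = 1011$ ($J = 24 - -987 = 24 + 987 = 1011$)
$\left(-1239 + J\right) \left(z{\left(a \right)} + b{\left(4,-28 \right)}\right) = \left(-1239 + 1011\right) \left(22 \left(6 + 22\right) + \frac{1}{27 - 28}\right) = - 228 \left(22 \cdot 28 + \frac{1}{-1}\right) = - 228 \left(616 - 1\right) = \left(-228\right) 615 = -140220$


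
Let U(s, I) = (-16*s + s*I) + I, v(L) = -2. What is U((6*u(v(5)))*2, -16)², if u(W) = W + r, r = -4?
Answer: 5234944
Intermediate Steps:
u(W) = -4 + W (u(W) = W - 4 = -4 + W)
U(s, I) = I - 16*s + I*s (U(s, I) = (-16*s + I*s) + I = I - 16*s + I*s)
U((6*u(v(5)))*2, -16)² = (-16 - 16*6*(-4 - 2)*2 - 16*6*(-4 - 2)*2)² = (-16 - 16*6*(-6)*2 - 16*6*(-6)*2)² = (-16 - (-576)*2 - (-576)*2)² = (-16 - 16*(-72) - 16*(-72))² = (-16 + 1152 + 1152)² = 2288² = 5234944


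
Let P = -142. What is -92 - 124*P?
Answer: 17516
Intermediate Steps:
-92 - 124*P = -92 - 124*(-142) = -92 + 17608 = 17516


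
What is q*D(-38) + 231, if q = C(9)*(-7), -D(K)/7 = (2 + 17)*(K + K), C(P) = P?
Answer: -636573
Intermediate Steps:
D(K) = -266*K (D(K) = -7*(2 + 17)*(K + K) = -133*2*K = -266*K)
q = -63 (q = 9*(-7) = -63)
q*D(-38) + 231 = -(-16758)*(-38) + 231 = -63*10108 + 231 = -636804 + 231 = -636573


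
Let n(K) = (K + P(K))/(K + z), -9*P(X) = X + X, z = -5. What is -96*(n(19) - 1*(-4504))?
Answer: -1297456/3 ≈ -4.3249e+5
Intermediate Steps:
P(X) = -2*X/9 (P(X) = -(X + X)/9 = -2*X/9)
n(K) = 7*K/(9*(-5 + K)) (n(K) = (K - 2*K/9)/(K - 5) = (7*K/9)/(-5 + K) = 7*K/(9*(-5 + K)))
-96*(n(19) - 1*(-4504)) = -96*((7/9)*19/(-5 + 19) - 1*(-4504)) = -96*((7/9)*19/14 + 4504) = -96*((7/9)*19*(1/14) + 4504) = -96*(19/18 + 4504) = -96*81091/18 = -1297456/3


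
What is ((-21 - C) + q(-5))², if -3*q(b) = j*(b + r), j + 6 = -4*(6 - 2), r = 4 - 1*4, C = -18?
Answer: 14161/9 ≈ 1573.4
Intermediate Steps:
r = 0 (r = 4 - 4 = 0)
j = -22 (j = -6 - 4*(6 - 2) = -6 - 4*4 = -6 - 16 = -22)
q(b) = 22*b/3 (q(b) = -(-22)*(b + 0)/3 = -(-22)*b/3 = 22*b/3)
((-21 - C) + q(-5))² = ((-21 - 1*(-18)) + (22/3)*(-5))² = ((-21 + 18) - 110/3)² = (-3 - 110/3)² = (-119/3)² = 14161/9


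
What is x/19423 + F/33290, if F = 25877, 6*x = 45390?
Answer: 754447821/646591670 ≈ 1.1668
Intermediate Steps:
x = 7565 (x = (⅙)*45390 = 7565)
x/19423 + F/33290 = 7565/19423 + 25877/33290 = 754447821/646591670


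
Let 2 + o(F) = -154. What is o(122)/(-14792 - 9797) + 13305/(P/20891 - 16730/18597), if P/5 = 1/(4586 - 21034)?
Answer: -418119837236253631284/28270867619757025 ≈ -14790.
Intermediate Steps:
o(F) = -156 (o(F) = -2 - 154 = -156)
P = -5/16448 (P = 5/(4586 - 21034) = 5/(-16448) = 5*(-1/16448) = -5/16448 ≈ -0.00030399)
o(122)/(-14792 - 9797) + 13305/(P/20891 - 16730/18597) = -156/(-14792 - 9797) + 13305/(-5/16448/20891 - 16730/18597) = -156/(-24589) + 13305/(-5/16448*1/20891 - 16730*1/18597) = -156*(-1/24589) + 13305/(-5/343615168 - 16730/18597) = 156/24589 + 13305/(-5748681853625/6390211279296) = 156/24589 + 13305*(-6390211279296/5748681853625) = 156/24589 - 17004352214206656/1149736370725 = -418119837236253631284/28270867619757025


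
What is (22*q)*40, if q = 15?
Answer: 13200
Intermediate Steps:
(22*q)*40 = (22*15)*40 = 330*40 = 13200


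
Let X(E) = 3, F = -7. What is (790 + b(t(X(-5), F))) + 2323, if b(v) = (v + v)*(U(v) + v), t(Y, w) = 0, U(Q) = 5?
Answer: 3113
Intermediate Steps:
b(v) = 2*v*(5 + v) (b(v) = (v + v)*(5 + v) = (2*v)*(5 + v) = 2*v*(5 + v))
(790 + b(t(X(-5), F))) + 2323 = (790 + 2*0*(5 + 0)) + 2323 = (790 + 2*0*5) + 2323 = (790 + 0) + 2323 = 790 + 2323 = 3113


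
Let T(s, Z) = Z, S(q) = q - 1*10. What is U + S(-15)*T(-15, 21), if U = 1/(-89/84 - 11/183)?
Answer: -3017049/5737 ≈ -525.89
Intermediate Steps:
S(q) = -10 + q (S(q) = q - 10 = -10 + q)
U = -5124/5737 (U = 1/(-89*1/84 - 11*1/183) = 1/(-89/84 - 11/183) = 1/(-5737/5124) = -5124/5737 ≈ -0.89315)
U + S(-15)*T(-15, 21) = -5124/5737 + (-10 - 15)*21 = -5124/5737 - 25*21 = -5124/5737 - 525 = -3017049/5737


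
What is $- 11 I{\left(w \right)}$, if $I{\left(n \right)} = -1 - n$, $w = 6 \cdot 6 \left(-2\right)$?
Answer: $-781$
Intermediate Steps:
$w = -72$ ($w = 36 \left(-2\right) = -72$)
$- 11 I{\left(w \right)} = - 11 \left(-1 - -72\right) = - 11 \left(-1 + 72\right) = \left(-11\right) 71 = -781$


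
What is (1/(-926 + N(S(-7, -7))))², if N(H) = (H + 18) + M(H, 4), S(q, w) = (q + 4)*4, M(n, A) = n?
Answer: 1/868624 ≈ 1.1512e-6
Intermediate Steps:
S(q, w) = 16 + 4*q (S(q, w) = (4 + q)*4 = 16 + 4*q)
N(H) = 18 + 2*H (N(H) = (H + 18) + H = (18 + H) + H = 18 + 2*H)
(1/(-926 + N(S(-7, -7))))² = (1/(-926 + (18 + 2*(16 + 4*(-7)))))² = (1/(-926 + (18 + 2*(16 - 28))))² = (1/(-926 + (18 + 2*(-12))))² = (1/(-926 + (18 - 24)))² = (1/(-926 - 6))² = (1/(-932))² = (-1/932)² = 1/868624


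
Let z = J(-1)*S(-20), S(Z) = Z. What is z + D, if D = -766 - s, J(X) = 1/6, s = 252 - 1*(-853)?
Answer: -5623/3 ≈ -1874.3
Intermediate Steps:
s = 1105 (s = 252 + 853 = 1105)
J(X) = ⅙
z = -10/3 (z = (⅙)*(-20) = -10/3 ≈ -3.3333)
D = -1871 (D = -766 - 1*1105 = -766 - 1105 = -1871)
z + D = -10/3 - 1871 = -5623/3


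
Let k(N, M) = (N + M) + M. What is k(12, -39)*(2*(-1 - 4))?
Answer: 660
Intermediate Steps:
k(N, M) = N + 2*M (k(N, M) = (M + N) + M = N + 2*M)
k(12, -39)*(2*(-1 - 4)) = (12 + 2*(-39))*(2*(-1 - 4)) = (12 - 78)*(2*(-5)) = -66*(-10) = 660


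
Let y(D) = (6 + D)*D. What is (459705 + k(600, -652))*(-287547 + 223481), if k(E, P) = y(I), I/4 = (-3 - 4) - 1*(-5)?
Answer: -29452485586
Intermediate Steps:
I = -8 (I = 4*((-3 - 4) - 1*(-5)) = 4*(-7 + 5) = 4*(-2) = -8)
y(D) = D*(6 + D)
k(E, P) = 16 (k(E, P) = -8*(6 - 8) = -8*(-2) = 16)
(459705 + k(600, -652))*(-287547 + 223481) = (459705 + 16)*(-287547 + 223481) = 459721*(-64066) = -29452485586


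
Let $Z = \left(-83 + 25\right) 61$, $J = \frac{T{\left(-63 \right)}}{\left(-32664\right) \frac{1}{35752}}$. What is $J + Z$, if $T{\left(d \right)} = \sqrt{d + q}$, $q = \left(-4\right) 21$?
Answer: $-3538 - \frac{31283 i \sqrt{3}}{4083} \approx -3538.0 - 13.271 i$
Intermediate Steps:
$q = -84$
$T{\left(d \right)} = \sqrt{-84 + d}$ ($T{\left(d \right)} = \sqrt{d - 84} = \sqrt{-84 + d}$)
$J = - \frac{31283 i \sqrt{3}}{4083}$ ($J = \frac{\sqrt{-84 - 63}}{\left(-32664\right) \frac{1}{35752}} = \frac{\sqrt{-147}}{\left(-32664\right) \frac{1}{35752}} = \frac{7 i \sqrt{3}}{- \frac{4083}{4469}} = 7 i \sqrt{3} \left(- \frac{4469}{4083}\right) = - \frac{31283 i \sqrt{3}}{4083} \approx - 13.271 i$)
$Z = -3538$ ($Z = \left(-58\right) 61 = -3538$)
$J + Z = - \frac{31283 i \sqrt{3}}{4083} - 3538 = -3538 - \frac{31283 i \sqrt{3}}{4083}$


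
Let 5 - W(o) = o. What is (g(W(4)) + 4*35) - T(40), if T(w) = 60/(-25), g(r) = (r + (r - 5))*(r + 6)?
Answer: 607/5 ≈ 121.40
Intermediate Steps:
W(o) = 5 - o
g(r) = (-5 + 2*r)*(6 + r) (g(r) = (r + (-5 + r))*(6 + r) = (-5 + 2*r)*(6 + r))
T(w) = -12/5 (T(w) = 60*(-1/25) = -12/5)
(g(W(4)) + 4*35) - T(40) = ((-30 + 2*(5 - 1*4)**2 + 7*(5 - 1*4)) + 4*35) - 1*(-12/5) = ((-30 + 2*(5 - 4)**2 + 7*(5 - 4)) + 140) + 12/5 = ((-30 + 2*1**2 + 7*1) + 140) + 12/5 = ((-30 + 2*1 + 7) + 140) + 12/5 = ((-30 + 2 + 7) + 140) + 12/5 = (-21 + 140) + 12/5 = 119 + 12/5 = 607/5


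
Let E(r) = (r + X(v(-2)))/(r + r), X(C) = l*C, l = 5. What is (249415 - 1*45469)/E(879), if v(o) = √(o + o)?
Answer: 315154082772/772741 - 3585370680*I/772741 ≈ 4.0784e+5 - 4639.8*I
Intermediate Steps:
v(o) = √2*√o (v(o) = √(2*o) = √2*√o)
X(C) = 5*C
E(r) = (r + 10*I)/(2*r) (E(r) = (r + 5*(√2*√(-2)))/(r + r) = (r + 5*(√2*(I*√2)))/((2*r)) = (r + 5*(2*I))*(1/(2*r)) = (r + 10*I)*(1/(2*r)) = (r + 10*I)/(2*r))
(249415 - 1*45469)/E(879) = (249415 - 1*45469)/(((½)*(879 + 10*I)/879)) = (249415 - 45469)/(((½)*(1/879)*(879 + 10*I))) = 203946/(½ + 5*I/879) = 203946*(3090564*(½ - 5*I/879)/772741) = 630308165544*(½ - 5*I/879)/772741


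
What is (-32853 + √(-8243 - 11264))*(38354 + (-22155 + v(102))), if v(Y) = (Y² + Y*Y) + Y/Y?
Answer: -1215823824 + 37008*I*√19507 ≈ -1.2158e+9 + 5.1688e+6*I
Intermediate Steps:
v(Y) = 1 + 2*Y² (v(Y) = (Y² + Y²) + 1 = 2*Y² + 1 = 1 + 2*Y²)
(-32853 + √(-8243 - 11264))*(38354 + (-22155 + v(102))) = (-32853 + √(-8243 - 11264))*(38354 + (-22155 + (1 + 2*102²))) = (-32853 + √(-19507))*(38354 + (-22155 + (1 + 2*10404))) = (-32853 + I*√19507)*(38354 + (-22155 + (1 + 20808))) = (-32853 + I*√19507)*(38354 + (-22155 + 20809)) = (-32853 + I*√19507)*(38354 - 1346) = (-32853 + I*√19507)*37008 = -1215823824 + 37008*I*√19507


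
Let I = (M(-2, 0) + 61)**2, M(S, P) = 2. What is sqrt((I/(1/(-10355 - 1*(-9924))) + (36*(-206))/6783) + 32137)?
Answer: I*sqrt(8580710911934)/2261 ≈ 1295.6*I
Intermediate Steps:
I = 3969 (I = (2 + 61)**2 = 63**2 = 3969)
sqrt((I/(1/(-10355 - 1*(-9924))) + (36*(-206))/6783) + 32137) = sqrt((3969/(1/(-10355 - 1*(-9924))) + (36*(-206))/6783) + 32137) = sqrt((3969/(1/(-10355 + 9924)) - 7416*1/6783) + 32137) = sqrt((3969/(1/(-431)) - 2472/2261) + 32137) = sqrt((3969/(-1/431) - 2472/2261) + 32137) = sqrt((3969*(-431) - 2472/2261) + 32137) = sqrt((-1710639 - 2472/2261) + 32137) = sqrt(-3867757251/2261 + 32137) = sqrt(-3795095494/2261) = I*sqrt(8580710911934)/2261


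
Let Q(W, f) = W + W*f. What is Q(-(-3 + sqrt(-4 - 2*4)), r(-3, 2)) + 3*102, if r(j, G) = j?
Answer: 300 + 4*I*sqrt(3) ≈ 300.0 + 6.9282*I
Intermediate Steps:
Q(-(-3 + sqrt(-4 - 2*4)), r(-3, 2)) + 3*102 = (-(-3 + sqrt(-4 - 2*4)))*(1 - 3) + 3*102 = -(-3 + sqrt(-4 - 8))*(-2) + 306 = -(-3 + sqrt(-12))*(-2) + 306 = -(-3 + 2*I*sqrt(3))*(-2) + 306 = (3 - 2*I*sqrt(3))*(-2) + 306 = (-6 + 4*I*sqrt(3)) + 306 = 300 + 4*I*sqrt(3)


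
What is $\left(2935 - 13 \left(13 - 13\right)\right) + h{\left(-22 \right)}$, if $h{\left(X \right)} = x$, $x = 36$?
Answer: $2971$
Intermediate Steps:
$h{\left(X \right)} = 36$
$\left(2935 - 13 \left(13 - 13\right)\right) + h{\left(-22 \right)} = \left(2935 - 13 \left(13 - 13\right)\right) + 36 = \left(2935 - 0\right) + 36 = \left(2935 + 0\right) + 36 = 2935 + 36 = 2971$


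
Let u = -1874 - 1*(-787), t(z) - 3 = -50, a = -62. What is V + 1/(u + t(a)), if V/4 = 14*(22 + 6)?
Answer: 1778111/1134 ≈ 1568.0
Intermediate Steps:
t(z) = -47 (t(z) = 3 - 50 = -47)
u = -1087 (u = -1874 + 787 = -1087)
V = 1568 (V = 4*(14*(22 + 6)) = 4*(14*28) = 4*392 = 1568)
V + 1/(u + t(a)) = 1568 + 1/(-1087 - 47) = 1568 + 1/(-1134) = 1568 - 1/1134 = 1778111/1134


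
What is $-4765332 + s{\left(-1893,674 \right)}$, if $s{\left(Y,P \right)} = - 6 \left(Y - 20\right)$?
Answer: $-4753854$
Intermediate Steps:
$s{\left(Y,P \right)} = 120 - 6 Y$ ($s{\left(Y,P \right)} = - 6 \left(-20 + Y\right) = 120 - 6 Y$)
$-4765332 + s{\left(-1893,674 \right)} = -4765332 + \left(120 - -11358\right) = -4765332 + \left(120 + 11358\right) = -4765332 + 11478 = -4753854$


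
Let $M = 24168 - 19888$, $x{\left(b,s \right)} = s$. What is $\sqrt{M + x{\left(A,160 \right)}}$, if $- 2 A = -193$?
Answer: $2 \sqrt{1110} \approx 66.633$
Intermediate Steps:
$A = \frac{193}{2}$ ($A = \left(- \frac{1}{2}\right) \left(-193\right) = \frac{193}{2} \approx 96.5$)
$M = 4280$
$\sqrt{M + x{\left(A,160 \right)}} = \sqrt{4280 + 160} = \sqrt{4440} = 2 \sqrt{1110}$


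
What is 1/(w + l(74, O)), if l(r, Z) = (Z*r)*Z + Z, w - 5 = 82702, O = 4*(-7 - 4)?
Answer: 1/225927 ≈ 4.4262e-6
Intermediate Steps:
O = -44 (O = 4*(-11) = -44)
w = 82707 (w = 5 + 82702 = 82707)
l(r, Z) = Z + r*Z² (l(r, Z) = r*Z² + Z = Z + r*Z²)
1/(w + l(74, O)) = 1/(82707 - 44*(1 - 44*74)) = 1/(82707 - 44*(1 - 3256)) = 1/(82707 - 44*(-3255)) = 1/(82707 + 143220) = 1/225927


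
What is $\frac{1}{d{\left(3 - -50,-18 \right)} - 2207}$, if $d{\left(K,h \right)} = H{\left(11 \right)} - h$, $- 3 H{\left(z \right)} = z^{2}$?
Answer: $- \frac{3}{6688} \approx -0.00044856$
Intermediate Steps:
$H{\left(z \right)} = - \frac{z^{2}}{3}$
$d{\left(K,h \right)} = - \frac{121}{3} - h$ ($d{\left(K,h \right)} = - \frac{11^{2}}{3} - h = \left(- \frac{1}{3}\right) 121 - h = - \frac{121}{3} - h$)
$\frac{1}{d{\left(3 - -50,-18 \right)} - 2207} = \frac{1}{\left(- \frac{121}{3} - -18\right) - 2207} = \frac{1}{\left(- \frac{121}{3} + 18\right) - 2207} = \frac{1}{- \frac{67}{3} - 2207} = \frac{1}{- \frac{6688}{3}} = - \frac{3}{6688}$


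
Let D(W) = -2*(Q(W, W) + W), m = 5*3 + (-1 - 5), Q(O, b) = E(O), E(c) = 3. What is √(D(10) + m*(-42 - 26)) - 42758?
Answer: -42758 + I*√638 ≈ -42758.0 + 25.259*I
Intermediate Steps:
Q(O, b) = 3
m = 9 (m = 15 - 6 = 9)
D(W) = -6 - 2*W (D(W) = -2*(3 + W) = -6 - 2*W)
√(D(10) + m*(-42 - 26)) - 42758 = √((-6 - 2*10) + 9*(-42 - 26)) - 42758 = √((-6 - 20) + 9*(-68)) - 42758 = √(-26 - 612) - 42758 = √(-638) - 42758 = I*√638 - 42758 = -42758 + I*√638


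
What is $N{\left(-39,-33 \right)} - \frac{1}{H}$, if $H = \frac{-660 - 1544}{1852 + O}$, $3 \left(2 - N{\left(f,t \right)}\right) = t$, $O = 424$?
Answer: $\frac{7732}{551} \approx 14.033$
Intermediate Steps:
$N{\left(f,t \right)} = 2 - \frac{t}{3}$
$H = - \frac{551}{569}$ ($H = \frac{-660 - 1544}{1852 + 424} = - \frac{2204}{2276} = \left(-2204\right) \frac{1}{2276} = - \frac{551}{569} \approx -0.96837$)
$N{\left(-39,-33 \right)} - \frac{1}{H} = \left(2 - -11\right) - \frac{1}{- \frac{551}{569}} = \left(2 + 11\right) - - \frac{569}{551} = 13 + \frac{569}{551} = \frac{7732}{551}$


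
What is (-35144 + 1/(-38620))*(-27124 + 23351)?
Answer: 5120946813213/38620 ≈ 1.3260e+8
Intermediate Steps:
(-35144 + 1/(-38620))*(-27124 + 23351) = (-35144 - 1/38620)*(-3773) = -1357261281/38620*(-3773) = 5120946813213/38620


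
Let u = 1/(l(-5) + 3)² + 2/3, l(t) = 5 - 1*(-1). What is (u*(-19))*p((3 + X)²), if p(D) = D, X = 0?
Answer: -1045/9 ≈ -116.11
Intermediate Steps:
l(t) = 6 (l(t) = 5 + 1 = 6)
u = 55/81 (u = 1/(6 + 3)² + 2/3 = 1/9² + 2*(⅓) = 1/81 + ⅔ = 55/81 ≈ 0.67901)
(u*(-19))*p((3 + X)²) = ((55/81)*(-19))*(3 + 0)² = -1045/81*3² = -1045/81*9 = -1045/9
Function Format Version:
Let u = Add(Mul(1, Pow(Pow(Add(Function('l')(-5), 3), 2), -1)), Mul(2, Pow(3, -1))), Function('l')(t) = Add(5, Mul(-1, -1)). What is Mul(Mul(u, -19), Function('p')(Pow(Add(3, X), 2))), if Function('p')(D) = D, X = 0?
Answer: Rational(-1045, 9) ≈ -116.11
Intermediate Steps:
Function('l')(t) = 6 (Function('l')(t) = Add(5, 1) = 6)
u = Rational(55, 81) (u = Add(Mul(1, Pow(Pow(Add(6, 3), 2), -1)), Mul(2, Pow(3, -1))) = Add(Mul(1, Pow(Pow(9, 2), -1)), Mul(2, Rational(1, 3))) = Add(Mul(1, Pow(81, -1)), Rational(2, 3)) = Add(Mul(1, Rational(1, 81)), Rational(2, 3)) = Add(Rational(1, 81), Rational(2, 3)) = Rational(55, 81) ≈ 0.67901)
Mul(Mul(u, -19), Function('p')(Pow(Add(3, X), 2))) = Mul(Mul(Rational(55, 81), -19), Pow(Add(3, 0), 2)) = Mul(Rational(-1045, 81), Pow(3, 2)) = Mul(Rational(-1045, 81), 9) = Rational(-1045, 9)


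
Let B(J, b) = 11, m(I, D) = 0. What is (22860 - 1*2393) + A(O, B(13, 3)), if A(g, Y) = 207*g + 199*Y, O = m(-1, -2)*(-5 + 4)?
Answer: 22656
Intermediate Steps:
O = 0 (O = 0*(-5 + 4) = 0*(-1) = 0)
A(g, Y) = 199*Y + 207*g
(22860 - 1*2393) + A(O, B(13, 3)) = (22860 - 1*2393) + (199*11 + 207*0) = (22860 - 2393) + (2189 + 0) = 20467 + 2189 = 22656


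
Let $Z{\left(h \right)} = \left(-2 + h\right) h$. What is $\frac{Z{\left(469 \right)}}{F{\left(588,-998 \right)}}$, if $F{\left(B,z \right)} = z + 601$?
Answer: $- \frac{219023}{397} \approx -551.7$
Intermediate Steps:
$Z{\left(h \right)} = h \left(-2 + h\right)$
$F{\left(B,z \right)} = 601 + z$
$\frac{Z{\left(469 \right)}}{F{\left(588,-998 \right)}} = \frac{469 \left(-2 + 469\right)}{601 - 998} = \frac{469 \cdot 467}{-397} = 219023 \left(- \frac{1}{397}\right) = - \frac{219023}{397}$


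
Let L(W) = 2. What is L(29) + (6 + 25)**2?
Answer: 963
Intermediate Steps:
L(29) + (6 + 25)**2 = 2 + (6 + 25)**2 = 2 + 31**2 = 2 + 961 = 963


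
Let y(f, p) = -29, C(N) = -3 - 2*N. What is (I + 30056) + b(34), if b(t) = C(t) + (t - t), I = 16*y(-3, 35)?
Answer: 29521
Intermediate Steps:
I = -464 (I = 16*(-29) = -464)
b(t) = -3 - 2*t (b(t) = (-3 - 2*t) + (t - t) = (-3 - 2*t) + 0 = -3 - 2*t)
(I + 30056) + b(34) = (-464 + 30056) + (-3 - 2*34) = 29592 + (-3 - 68) = 29592 - 71 = 29521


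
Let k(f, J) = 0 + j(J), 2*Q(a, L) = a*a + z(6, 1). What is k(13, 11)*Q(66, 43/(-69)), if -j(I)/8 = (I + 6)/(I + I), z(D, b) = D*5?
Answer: -149124/11 ≈ -13557.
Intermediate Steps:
z(D, b) = 5*D
j(I) = -4*(6 + I)/I (j(I) = -8*(I + 6)/(I + I) = -8*(6 + I)/(2*I) = -8*(6 + I)*1/(2*I) = -4*(6 + I)/I)
Q(a, L) = 15 + a²/2 (Q(a, L) = (a*a + 5*6)/2 = (a² + 30)/2 = (30 + a²)/2 = 15 + a²/2)
k(f, J) = -4 - 24/J (k(f, J) = 0 + (-4 - 24/J) = -4 - 24/J)
k(13, 11)*Q(66, 43/(-69)) = (-4 - 24/11)*(15 + (½)*66²) = (-4 - 24*1/11)*(15 + (½)*4356) = (-4 - 24/11)*(15 + 2178) = -68/11*2193 = -149124/11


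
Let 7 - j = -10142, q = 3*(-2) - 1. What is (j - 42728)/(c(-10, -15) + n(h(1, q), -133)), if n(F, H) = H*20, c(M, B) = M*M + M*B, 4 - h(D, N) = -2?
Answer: 32579/2410 ≈ 13.518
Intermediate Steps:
q = -7 (q = -6 - 1 = -7)
h(D, N) = 6 (h(D, N) = 4 - 1*(-2) = 4 + 2 = 6)
j = 10149 (j = 7 - 1*(-10142) = 7 + 10142 = 10149)
c(M, B) = M² + B*M
n(F, H) = 20*H
(j - 42728)/(c(-10, -15) + n(h(1, q), -133)) = (10149 - 42728)/(-10*(-15 - 10) + 20*(-133)) = -32579/(-10*(-25) - 2660) = -32579/(250 - 2660) = -32579/(-2410) = -32579*(-1/2410) = 32579/2410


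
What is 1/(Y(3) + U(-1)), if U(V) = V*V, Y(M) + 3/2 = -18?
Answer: -2/37 ≈ -0.054054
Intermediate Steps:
Y(M) = -39/2 (Y(M) = -3/2 - 18 = -39/2)
U(V) = V**2
1/(Y(3) + U(-1)) = 1/(-39/2 + (-1)**2) = 1/(-39/2 + 1) = 1/(-37/2) = -2/37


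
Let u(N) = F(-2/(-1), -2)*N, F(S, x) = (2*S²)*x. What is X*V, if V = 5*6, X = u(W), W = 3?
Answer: -1440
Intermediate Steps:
F(S, x) = 2*x*S²
u(N) = -16*N (u(N) = (2*(-2)*(-2/(-1))²)*N = (2*(-2)*(-2*(-1))²)*N = (2*(-2)*2²)*N = (2*(-2)*4)*N = -16*N)
X = -48 (X = -16*3 = -48)
V = 30
X*V = -48*30 = -1440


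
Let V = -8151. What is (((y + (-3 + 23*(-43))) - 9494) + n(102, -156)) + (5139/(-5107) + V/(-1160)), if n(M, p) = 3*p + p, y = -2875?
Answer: -82813152283/5924120 ≈ -13979.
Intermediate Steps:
n(M, p) = 4*p
(((y + (-3 + 23*(-43))) - 9494) + n(102, -156)) + (5139/(-5107) + V/(-1160)) = (((-2875 + (-3 + 23*(-43))) - 9494) + 4*(-156)) + (5139/(-5107) - 8151/(-1160)) = (((-2875 + (-3 - 989)) - 9494) - 624) + (5139*(-1/5107) - 8151*(-1/1160)) = (((-2875 - 992) - 9494) - 624) + (-5139/5107 + 8151/1160) = ((-3867 - 9494) - 624) + 35665917/5924120 = (-13361 - 624) + 35665917/5924120 = -13985 + 35665917/5924120 = -82813152283/5924120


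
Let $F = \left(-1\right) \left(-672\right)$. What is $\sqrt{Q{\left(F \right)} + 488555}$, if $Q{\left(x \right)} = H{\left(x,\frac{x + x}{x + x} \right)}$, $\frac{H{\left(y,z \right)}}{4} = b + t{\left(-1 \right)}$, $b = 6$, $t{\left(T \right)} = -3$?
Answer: $\sqrt{488567} \approx 698.98$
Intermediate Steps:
$F = 672$
$H{\left(y,z \right)} = 12$ ($H{\left(y,z \right)} = 4 \left(6 - 3\right) = 4 \cdot 3 = 12$)
$Q{\left(x \right)} = 12$
$\sqrt{Q{\left(F \right)} + 488555} = \sqrt{12 + 488555} = \sqrt{488567}$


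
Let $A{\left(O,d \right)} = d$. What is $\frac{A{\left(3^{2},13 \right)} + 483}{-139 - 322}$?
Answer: $- \frac{496}{461} \approx -1.0759$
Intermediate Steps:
$\frac{A{\left(3^{2},13 \right)} + 483}{-139 - 322} = \frac{13 + 483}{-139 - 322} = \frac{496}{-461} = 496 \left(- \frac{1}{461}\right) = - \frac{496}{461}$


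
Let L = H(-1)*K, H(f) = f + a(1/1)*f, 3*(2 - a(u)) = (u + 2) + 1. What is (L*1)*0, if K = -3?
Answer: 0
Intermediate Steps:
a(u) = 1 - u/3 (a(u) = 2 - ((u + 2) + 1)/3 = 2 - ((2 + u) + 1)/3 = 2 - (3 + u)/3 = 2 + (-1 - u/3) = 1 - u/3)
H(f) = 5*f/3 (H(f) = f + (1 - ⅓/1)*f = f + (1 - ⅓*1)*f = f + (1 - ⅓)*f = f + 2*f/3 = 5*f/3)
L = 5 (L = ((5/3)*(-1))*(-3) = -5/3*(-3) = 5)
(L*1)*0 = (5*1)*0 = 5*0 = 0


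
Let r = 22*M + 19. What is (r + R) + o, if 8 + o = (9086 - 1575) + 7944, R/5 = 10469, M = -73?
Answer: 66205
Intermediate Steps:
R = 52345 (R = 5*10469 = 52345)
r = -1587 (r = 22*(-73) + 19 = -1606 + 19 = -1587)
o = 15447 (o = -8 + ((9086 - 1575) + 7944) = -8 + (7511 + 7944) = -8 + 15455 = 15447)
(r + R) + o = (-1587 + 52345) + 15447 = 50758 + 15447 = 66205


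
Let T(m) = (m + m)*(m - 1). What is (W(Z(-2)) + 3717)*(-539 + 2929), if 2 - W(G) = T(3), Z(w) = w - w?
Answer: 8859730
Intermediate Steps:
T(m) = 2*m*(-1 + m) (T(m) = (2*m)*(-1 + m) = 2*m*(-1 + m))
Z(w) = 0
W(G) = -10 (W(G) = 2 - 2*3*(-1 + 3) = 2 - 2*3*2 = 2 - 1*12 = 2 - 12 = -10)
(W(Z(-2)) + 3717)*(-539 + 2929) = (-10 + 3717)*(-539 + 2929) = 3707*2390 = 8859730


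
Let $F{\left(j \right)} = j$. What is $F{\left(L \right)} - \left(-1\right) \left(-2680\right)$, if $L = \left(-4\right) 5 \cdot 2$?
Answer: $-2720$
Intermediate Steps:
$L = -40$ ($L = \left(-20\right) 2 = -40$)
$F{\left(L \right)} - \left(-1\right) \left(-2680\right) = -40 - \left(-1\right) \left(-2680\right) = -40 - 2680 = -2720$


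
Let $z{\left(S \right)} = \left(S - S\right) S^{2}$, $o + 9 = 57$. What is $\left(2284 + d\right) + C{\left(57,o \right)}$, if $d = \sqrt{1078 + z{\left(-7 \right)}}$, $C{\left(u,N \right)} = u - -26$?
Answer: $2367 + 7 \sqrt{22} \approx 2399.8$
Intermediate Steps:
$o = 48$ ($o = -9 + 57 = 48$)
$C{\left(u,N \right)} = 26 + u$ ($C{\left(u,N \right)} = u + 26 = 26 + u$)
$z{\left(S \right)} = 0$ ($z{\left(S \right)} = 0 S^{2} = 0$)
$d = 7 \sqrt{22}$ ($d = \sqrt{1078 + 0} = \sqrt{1078} = 7 \sqrt{22} \approx 32.833$)
$\left(2284 + d\right) + C{\left(57,o \right)} = \left(2284 + 7 \sqrt{22}\right) + \left(26 + 57\right) = \left(2284 + 7 \sqrt{22}\right) + 83 = 2367 + 7 \sqrt{22}$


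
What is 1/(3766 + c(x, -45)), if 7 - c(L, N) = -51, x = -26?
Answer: 1/3824 ≈ 0.00026151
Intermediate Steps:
c(L, N) = 58 (c(L, N) = 7 - 1*(-51) = 7 + 51 = 58)
1/(3766 + c(x, -45)) = 1/(3766 + 58) = 1/3824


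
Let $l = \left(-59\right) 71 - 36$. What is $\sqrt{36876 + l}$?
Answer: $\sqrt{32651} \approx 180.7$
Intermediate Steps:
$l = -4225$ ($l = -4189 - 36 = -4225$)
$\sqrt{36876 + l} = \sqrt{36876 - 4225} = \sqrt{32651}$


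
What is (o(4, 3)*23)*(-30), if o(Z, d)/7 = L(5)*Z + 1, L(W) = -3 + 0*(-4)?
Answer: 53130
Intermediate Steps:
L(W) = -3 (L(W) = -3 + 0 = -3)
o(Z, d) = 7 - 21*Z (o(Z, d) = 7*(-3*Z + 1) = 7*(1 - 3*Z) = 7 - 21*Z)
(o(4, 3)*23)*(-30) = ((7 - 21*4)*23)*(-30) = ((7 - 84)*23)*(-30) = -77*23*(-30) = -1771*(-30) = 53130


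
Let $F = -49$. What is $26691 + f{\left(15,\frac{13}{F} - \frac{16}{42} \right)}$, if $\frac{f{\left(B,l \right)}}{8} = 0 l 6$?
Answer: $26691$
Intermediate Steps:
$f{\left(B,l \right)} = 0$ ($f{\left(B,l \right)} = 8 \cdot 0 l 6 = 8 \cdot 0 \cdot 6 = 8 \cdot 0 = 0$)
$26691 + f{\left(15,\frac{13}{F} - \frac{16}{42} \right)} = 26691 + 0 = 26691$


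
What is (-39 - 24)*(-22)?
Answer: 1386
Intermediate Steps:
(-39 - 24)*(-22) = -63*(-22) = 1386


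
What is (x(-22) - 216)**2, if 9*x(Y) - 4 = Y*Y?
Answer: 2119936/81 ≈ 26172.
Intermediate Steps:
x(Y) = 4/9 + Y**2/9 (x(Y) = 4/9 + (Y*Y)/9 = 4/9 + Y**2/9)
(x(-22) - 216)**2 = ((4/9 + (1/9)*(-22)**2) - 216)**2 = ((4/9 + (1/9)*484) - 216)**2 = ((4/9 + 484/9) - 216)**2 = (488/9 - 216)**2 = (-1456/9)**2 = 2119936/81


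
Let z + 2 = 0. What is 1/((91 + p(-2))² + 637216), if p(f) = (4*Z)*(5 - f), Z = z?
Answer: 1/638441 ≈ 1.5663e-6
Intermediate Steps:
z = -2 (z = -2 + 0 = -2)
Z = -2
p(f) = -40 + 8*f (p(f) = (4*(-2))*(5 - f) = -8*(5 - f) = -40 + 8*f)
1/((91 + p(-2))² + 637216) = 1/((91 + (-40 + 8*(-2)))² + 637216) = 1/((91 + (-40 - 16))² + 637216) = 1/((91 - 56)² + 637216) = 1/(35² + 637216) = 1/(1225 + 637216) = 1/638441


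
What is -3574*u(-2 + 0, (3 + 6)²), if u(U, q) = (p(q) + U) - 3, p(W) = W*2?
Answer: -561118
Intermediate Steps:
p(W) = 2*W
u(U, q) = -3 + U + 2*q (u(U, q) = (2*q + U) - 3 = (U + 2*q) - 3 = -3 + U + 2*q)
-3574*u(-2 + 0, (3 + 6)²) = -3574*(-3 + (-2 + 0) + 2*(3 + 6)²) = -3574*(-3 - 2 + 2*9²) = -3574*(-3 - 2 + 2*81) = -3574*(-3 - 2 + 162) = -3574*157 = -561118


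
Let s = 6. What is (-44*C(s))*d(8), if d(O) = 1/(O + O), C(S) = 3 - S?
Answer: 33/4 ≈ 8.2500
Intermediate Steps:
d(O) = 1/(2*O)
(-44*C(s))*d(8) = (-44*(3 - 1*6))*((1/2)/8) = (-44*(3 - 6))*((1/2)*(1/8)) = -44*(-3)*(1/16) = 132*(1/16) = 33/4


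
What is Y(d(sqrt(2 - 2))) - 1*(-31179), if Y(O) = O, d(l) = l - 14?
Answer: 31165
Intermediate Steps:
d(l) = -14 + l
Y(d(sqrt(2 - 2))) - 1*(-31179) = (-14 + sqrt(2 - 2)) - 1*(-31179) = (-14 + sqrt(0)) + 31179 = (-14 + 0) + 31179 = -14 + 31179 = 31165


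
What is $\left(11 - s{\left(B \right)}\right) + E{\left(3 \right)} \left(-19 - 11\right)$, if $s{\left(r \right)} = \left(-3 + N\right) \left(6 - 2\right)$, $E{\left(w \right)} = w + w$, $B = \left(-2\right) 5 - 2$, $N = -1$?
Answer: $-153$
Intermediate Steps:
$B = -12$ ($B = -10 - 2 = -12$)
$E{\left(w \right)} = 2 w$
$s{\left(r \right)} = -16$ ($s{\left(r \right)} = \left(-3 - 1\right) \left(6 - 2\right) = \left(-4\right) 4 = -16$)
$\left(11 - s{\left(B \right)}\right) + E{\left(3 \right)} \left(-19 - 11\right) = \left(11 - -16\right) + 2 \cdot 3 \left(-19 - 11\right) = \left(11 + 16\right) + 6 \left(-19 - 11\right) = 27 + 6 \left(-30\right) = 27 - 180 = -153$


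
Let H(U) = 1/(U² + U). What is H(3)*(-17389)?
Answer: -17389/12 ≈ -1449.1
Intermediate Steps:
H(U) = 1/(U + U²)
H(3)*(-17389) = (1/(3*(1 + 3)))*(-17389) = ((⅓)/4)*(-17389) = ((⅓)*(¼))*(-17389) = (1/12)*(-17389) = -17389/12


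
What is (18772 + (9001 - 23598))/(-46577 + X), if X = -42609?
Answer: -4175/89186 ≈ -0.046812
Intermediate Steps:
(18772 + (9001 - 23598))/(-46577 + X) = (18772 + (9001 - 23598))/(-46577 - 42609) = (18772 - 14597)/(-89186) = 4175*(-1/89186) = -4175/89186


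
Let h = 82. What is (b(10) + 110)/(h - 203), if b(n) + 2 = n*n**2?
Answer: -1108/121 ≈ -9.1570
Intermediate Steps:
b(n) = -2 + n**3 (b(n) = -2 + n*n**2 = -2 + n**3)
(b(10) + 110)/(h - 203) = ((-2 + 10**3) + 110)/(82 - 203) = ((-2 + 1000) + 110)/(-121) = (998 + 110)*(-1/121) = 1108*(-1/121) = -1108/121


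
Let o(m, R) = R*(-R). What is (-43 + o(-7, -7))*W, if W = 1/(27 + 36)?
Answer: -92/63 ≈ -1.4603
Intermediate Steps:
o(m, R) = -R²
W = 1/63 ≈ 0.015873
(-43 + o(-7, -7))*W = (-43 - 1*(-7)²)*(1/63) = (-43 - 1*49)*(1/63) = (-43 - 49)*(1/63) = -92*1/63 = -92/63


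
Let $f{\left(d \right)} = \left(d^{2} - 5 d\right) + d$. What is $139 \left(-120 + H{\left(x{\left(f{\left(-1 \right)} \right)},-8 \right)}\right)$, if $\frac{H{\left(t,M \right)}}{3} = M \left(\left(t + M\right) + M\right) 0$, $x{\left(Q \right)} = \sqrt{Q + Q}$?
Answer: $-16680$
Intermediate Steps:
$f{\left(d \right)} = d^{2} - 4 d$
$x{\left(Q \right)} = \sqrt{2} \sqrt{Q}$ ($x{\left(Q \right)} = \sqrt{2 Q} = \sqrt{2} \sqrt{Q}$)
$H{\left(t,M \right)} = 0$ ($H{\left(t,M \right)} = 3 M \left(\left(t + M\right) + M\right) 0 = 3 M \left(\left(M + t\right) + M\right) 0 = 3 M \left(t + 2 M\right) 0 = 3 \cdot 0 = 0$)
$139 \left(-120 + H{\left(x{\left(f{\left(-1 \right)} \right)},-8 \right)}\right) = 139 \left(-120 + 0\right) = 139 \left(-120\right) = -16680$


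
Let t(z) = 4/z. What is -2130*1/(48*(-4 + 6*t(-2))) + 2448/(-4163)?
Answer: 1164521/532864 ≈ 2.1854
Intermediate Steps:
-2130*1/(48*(-4 + 6*t(-2))) + 2448/(-4163) = -2130*1/(48*(-4 + 6*(4/(-2)))) + 2448/(-4163) = -2130*1/(48*(-4 + 6*(4*(-½)))) + 2448*(-1/4163) = -2130*1/(48*(-4 + 6*(-2))) - 2448/4163 = -2130*1/(48*(-4 - 12)) - 2448/4163 = -2130/((-16*48)) - 2448/4163 = -2130/(-768) - 2448/4163 = -2130*(-1/768) - 2448/4163 = 355/128 - 2448/4163 = 1164521/532864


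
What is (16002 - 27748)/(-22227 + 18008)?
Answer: 11746/4219 ≈ 2.7841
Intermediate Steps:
(16002 - 27748)/(-22227 + 18008) = -11746/(-4219) = -11746*(-1/4219) = 11746/4219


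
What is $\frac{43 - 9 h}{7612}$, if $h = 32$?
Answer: $- \frac{245}{7612} \approx -0.032186$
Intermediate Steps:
$\frac{43 - 9 h}{7612} = \frac{43 - 288}{7612} = \left(43 - 288\right) \frac{1}{7612} = \left(-245\right) \frac{1}{7612} = - \frac{245}{7612}$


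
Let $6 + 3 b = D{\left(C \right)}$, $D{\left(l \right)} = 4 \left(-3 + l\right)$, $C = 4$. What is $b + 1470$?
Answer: $\frac{4408}{3} \approx 1469.3$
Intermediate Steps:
$D{\left(l \right)} = -12 + 4 l$
$b = - \frac{2}{3}$ ($b = -2 + \frac{-12 + 4 \cdot 4}{3} = -2 + \frac{-12 + 16}{3} = -2 + \frac{1}{3} \cdot 4 = -2 + \frac{4}{3} = - \frac{2}{3} \approx -0.66667$)
$b + 1470 = - \frac{2}{3} + 1470 = \frac{4408}{3}$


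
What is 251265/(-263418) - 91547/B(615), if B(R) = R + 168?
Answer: -8103956047/68752098 ≈ -117.87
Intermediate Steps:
B(R) = 168 + R
251265/(-263418) - 91547/B(615) = 251265/(-263418) - 91547/(168 + 615) = 251265*(-1/263418) - 91547/783 = -83755/87806 - 91547*1/783 = -83755/87806 - 91547/783 = -8103956047/68752098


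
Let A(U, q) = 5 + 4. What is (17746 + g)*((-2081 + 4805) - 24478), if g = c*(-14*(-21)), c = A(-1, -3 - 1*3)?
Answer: -443607568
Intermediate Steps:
A(U, q) = 9
c = 9
g = 2646 (g = 9*(-14*(-21)) = 9*294 = 2646)
(17746 + g)*((-2081 + 4805) - 24478) = (17746 + 2646)*((-2081 + 4805) - 24478) = 20392*(2724 - 24478) = 20392*(-21754) = -443607568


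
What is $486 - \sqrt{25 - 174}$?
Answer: $486 - i \sqrt{149} \approx 486.0 - 12.207 i$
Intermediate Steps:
$486 - \sqrt{25 - 174} = 486 - \sqrt{-149} = 486 - i \sqrt{149}$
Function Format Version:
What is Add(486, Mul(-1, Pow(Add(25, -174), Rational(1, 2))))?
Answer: Add(486, Mul(-1, I, Pow(149, Rational(1, 2)))) ≈ Add(486.00, Mul(-12.207, I))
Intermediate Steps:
Add(486, Mul(-1, Pow(Add(25, -174), Rational(1, 2)))) = Add(486, Mul(-1, Pow(-149, Rational(1, 2)))) = Add(486, Mul(-1, Mul(I, Pow(149, Rational(1, 2))))) = Add(486, Mul(-1, I, Pow(149, Rational(1, 2))))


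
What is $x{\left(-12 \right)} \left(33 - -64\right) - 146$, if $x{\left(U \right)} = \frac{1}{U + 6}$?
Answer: $- \frac{973}{6} \approx -162.17$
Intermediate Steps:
$x{\left(U \right)} = \frac{1}{6 + U}$
$x{\left(-12 \right)} \left(33 - -64\right) - 146 = \frac{33 - -64}{6 - 12} - 146 = \frac{33 + 64}{-6} - 146 = \left(- \frac{1}{6}\right) 97 - 146 = - \frac{97}{6} - 146 = - \frac{973}{6}$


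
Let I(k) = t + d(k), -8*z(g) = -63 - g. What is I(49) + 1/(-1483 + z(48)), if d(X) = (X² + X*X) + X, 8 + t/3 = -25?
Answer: 55850248/11753 ≈ 4752.0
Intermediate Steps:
t = -99 (t = -24 + 3*(-25) = -24 - 75 = -99)
d(X) = X + 2*X² (d(X) = (X² + X²) + X = 2*X² + X = X + 2*X²)
z(g) = 63/8 + g/8 (z(g) = -(-63 - g)/8 = 63/8 + g/8)
I(k) = -99 + k*(1 + 2*k)
I(49) + 1/(-1483 + z(48)) = (-99 + 49*(1 + 2*49)) + 1/(-1483 + (63/8 + (⅛)*48)) = (-99 + 49*(1 + 98)) + 1/(-1483 + (63/8 + 6)) = (-99 + 49*99) + 1/(-1483 + 111/8) = (-99 + 4851) + 1/(-11753/8) = 4752 - 8/11753 = 55850248/11753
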